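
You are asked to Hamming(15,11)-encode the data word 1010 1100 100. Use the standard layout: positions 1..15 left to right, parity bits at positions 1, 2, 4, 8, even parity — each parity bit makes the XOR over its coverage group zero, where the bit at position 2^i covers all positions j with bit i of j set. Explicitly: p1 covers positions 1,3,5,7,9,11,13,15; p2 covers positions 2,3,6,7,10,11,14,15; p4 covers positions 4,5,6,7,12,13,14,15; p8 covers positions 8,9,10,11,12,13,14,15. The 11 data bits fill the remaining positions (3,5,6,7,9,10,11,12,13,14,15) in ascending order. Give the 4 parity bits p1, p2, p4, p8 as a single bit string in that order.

Place data bits at non-power-of-two positions: b3=1, b5=0, b6=1, b7=0, b9=1, b10=1, b11=0, b12=0, b13=1, b14=0, b15=0.
p1 = XOR of data positions {3,5,7,9,11,13,15} = 1⊕0⊕0⊕1⊕0⊕1⊕0 = 1
p2 = XOR of data positions {3,6,7,10,11,14,15} = 1⊕1⊕0⊕1⊕0⊕0⊕0 = 1
p4 = XOR of data positions {5,6,7,12,13,14,15} = 0⊕1⊕0⊕0⊕1⊕0⊕0 = 0
p8 = XOR of data positions {9,10,11,12,13,14,15} = 1⊕1⊕0⊕0⊕1⊕0⊕0 = 1
Parity bits p1,p2,p4,p8 = 1101

1101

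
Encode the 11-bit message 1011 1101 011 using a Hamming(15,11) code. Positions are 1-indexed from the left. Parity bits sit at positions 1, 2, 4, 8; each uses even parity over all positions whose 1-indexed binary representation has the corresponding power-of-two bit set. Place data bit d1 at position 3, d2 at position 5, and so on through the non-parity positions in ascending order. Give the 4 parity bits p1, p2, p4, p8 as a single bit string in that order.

0011

Place data bits at non-power-of-two positions: b3=1, b5=0, b6=1, b7=1, b9=1, b10=1, b11=0, b12=1, b13=0, b14=1, b15=1.
p1 = XOR of data positions {3,5,7,9,11,13,15} = 1⊕0⊕1⊕1⊕0⊕0⊕1 = 0
p2 = XOR of data positions {3,6,7,10,11,14,15} = 1⊕1⊕1⊕1⊕0⊕1⊕1 = 0
p4 = XOR of data positions {5,6,7,12,13,14,15} = 0⊕1⊕1⊕1⊕0⊕1⊕1 = 1
p8 = XOR of data positions {9,10,11,12,13,14,15} = 1⊕1⊕0⊕1⊕0⊕1⊕1 = 1
Parity bits p1,p2,p4,p8 = 0011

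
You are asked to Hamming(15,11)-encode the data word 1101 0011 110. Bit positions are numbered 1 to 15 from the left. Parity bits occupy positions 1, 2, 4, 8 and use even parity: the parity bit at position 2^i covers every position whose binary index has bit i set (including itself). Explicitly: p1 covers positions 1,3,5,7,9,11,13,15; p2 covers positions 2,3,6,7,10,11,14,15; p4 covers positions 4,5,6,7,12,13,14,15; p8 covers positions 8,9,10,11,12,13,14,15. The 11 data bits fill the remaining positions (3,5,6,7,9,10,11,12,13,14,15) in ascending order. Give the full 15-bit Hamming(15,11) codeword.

101110100011110

Place data bits at non-power-of-two positions: b3=1, b5=1, b6=0, b7=1, b9=0, b10=0, b11=1, b12=1, b13=1, b14=1, b15=0.
p1 = XOR of data positions {3,5,7,9,11,13,15} = 1⊕1⊕1⊕0⊕1⊕1⊕0 = 1
p2 = XOR of data positions {3,6,7,10,11,14,15} = 1⊕0⊕1⊕0⊕1⊕1⊕0 = 0
p4 = XOR of data positions {5,6,7,12,13,14,15} = 1⊕0⊕1⊕1⊕1⊕1⊕0 = 1
p8 = XOR of data positions {9,10,11,12,13,14,15} = 0⊕0⊕1⊕1⊕1⊕1⊕0 = 0
Codeword b1..b15 = 101110100011110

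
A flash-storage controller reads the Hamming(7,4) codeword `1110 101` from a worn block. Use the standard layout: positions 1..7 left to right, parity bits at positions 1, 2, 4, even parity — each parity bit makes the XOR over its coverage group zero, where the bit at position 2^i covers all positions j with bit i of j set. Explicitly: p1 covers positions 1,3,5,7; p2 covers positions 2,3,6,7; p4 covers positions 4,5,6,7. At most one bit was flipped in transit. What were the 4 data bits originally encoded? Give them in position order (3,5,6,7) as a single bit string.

s1: b1⊕b3⊕b5⊕b7 = 1⊕1⊕1⊕1 = 0
s2: b2⊕b3⊕b6⊕b7 = 1⊕1⊕0⊕1 = 1
s4: b4⊕b5⊕b6⊕b7 = 0⊕1⊕0⊕1 = 0
Syndrome (s4...s1) = 010 → position 2.
Flip bit 2: corrected codeword = 1010101
Data bits at positions 3,5,6,7: 1101

1101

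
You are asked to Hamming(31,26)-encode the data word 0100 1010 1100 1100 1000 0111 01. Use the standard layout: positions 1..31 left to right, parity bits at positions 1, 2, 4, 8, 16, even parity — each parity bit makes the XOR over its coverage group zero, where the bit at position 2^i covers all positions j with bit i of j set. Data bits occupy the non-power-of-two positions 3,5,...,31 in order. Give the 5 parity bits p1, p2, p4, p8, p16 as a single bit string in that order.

01101

Place data bits at non-power-of-two positions: b3=0, b5=1, b6=0, b7=0, b9=1, b10=0, b11=1, b12=0, b13=1, b14=1, b15=0, b17=0, b18=1, b19=1, b20=0, b21=0, b22=1, b23=0, b24=0, b25=0, b26=0, b27=1, b28=1, b29=1, b30=0, b31=1.
p1 = XOR of data positions {3,5,7,9,11,13,15,17,19,21,23,25,27,29,31} = 0⊕1⊕0⊕1⊕1⊕1⊕0⊕0⊕1⊕0⊕0⊕0⊕1⊕1⊕1 = 0
p2 = XOR of data positions {3,6,7,10,11,14,15,18,19,22,23,26,27,30,31} = 0⊕0⊕0⊕0⊕1⊕1⊕0⊕1⊕1⊕1⊕0⊕0⊕1⊕0⊕1 = 1
p4 = XOR of data positions {5,6,7,12,13,14,15,20,21,22,23,28,29,30,31} = 1⊕0⊕0⊕0⊕1⊕1⊕0⊕0⊕0⊕1⊕0⊕1⊕1⊕0⊕1 = 1
p8 = XOR of data positions {9,10,11,12,13,14,15,24,25,26,27,28,29,30,31} = 1⊕0⊕1⊕0⊕1⊕1⊕0⊕0⊕0⊕0⊕1⊕1⊕1⊕0⊕1 = 0
p16 = XOR of data positions {17,18,19,20,21,22,23,24,25,26,27,28,29,30,31} = 0⊕1⊕1⊕0⊕0⊕1⊕0⊕0⊕0⊕0⊕1⊕1⊕1⊕0⊕1 = 1
Parity bits p1,p2,p4,p8,p16 = 01101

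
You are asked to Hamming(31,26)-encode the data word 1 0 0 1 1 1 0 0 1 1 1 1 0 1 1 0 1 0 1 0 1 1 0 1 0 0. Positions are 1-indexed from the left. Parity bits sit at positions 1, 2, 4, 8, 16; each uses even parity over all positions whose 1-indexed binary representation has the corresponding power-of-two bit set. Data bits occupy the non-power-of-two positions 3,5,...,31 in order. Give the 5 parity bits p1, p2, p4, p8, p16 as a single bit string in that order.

11110

Place data bits at non-power-of-two positions: b3=1, b5=0, b6=0, b7=1, b9=1, b10=1, b11=0, b12=0, b13=1, b14=1, b15=1, b17=1, b18=0, b19=1, b20=1, b21=0, b22=1, b23=0, b24=1, b25=0, b26=1, b27=1, b28=0, b29=1, b30=0, b31=0.
p1 = XOR of data positions {3,5,7,9,11,13,15,17,19,21,23,25,27,29,31} = 1⊕0⊕1⊕1⊕0⊕1⊕1⊕1⊕1⊕0⊕0⊕0⊕1⊕1⊕0 = 1
p2 = XOR of data positions {3,6,7,10,11,14,15,18,19,22,23,26,27,30,31} = 1⊕0⊕1⊕1⊕0⊕1⊕1⊕0⊕1⊕1⊕0⊕1⊕1⊕0⊕0 = 1
p4 = XOR of data positions {5,6,7,12,13,14,15,20,21,22,23,28,29,30,31} = 0⊕0⊕1⊕0⊕1⊕1⊕1⊕1⊕0⊕1⊕0⊕0⊕1⊕0⊕0 = 1
p8 = XOR of data positions {9,10,11,12,13,14,15,24,25,26,27,28,29,30,31} = 1⊕1⊕0⊕0⊕1⊕1⊕1⊕1⊕0⊕1⊕1⊕0⊕1⊕0⊕0 = 1
p16 = XOR of data positions {17,18,19,20,21,22,23,24,25,26,27,28,29,30,31} = 1⊕0⊕1⊕1⊕0⊕1⊕0⊕1⊕0⊕1⊕1⊕0⊕1⊕0⊕0 = 0
Parity bits p1,p2,p4,p8,p16 = 11110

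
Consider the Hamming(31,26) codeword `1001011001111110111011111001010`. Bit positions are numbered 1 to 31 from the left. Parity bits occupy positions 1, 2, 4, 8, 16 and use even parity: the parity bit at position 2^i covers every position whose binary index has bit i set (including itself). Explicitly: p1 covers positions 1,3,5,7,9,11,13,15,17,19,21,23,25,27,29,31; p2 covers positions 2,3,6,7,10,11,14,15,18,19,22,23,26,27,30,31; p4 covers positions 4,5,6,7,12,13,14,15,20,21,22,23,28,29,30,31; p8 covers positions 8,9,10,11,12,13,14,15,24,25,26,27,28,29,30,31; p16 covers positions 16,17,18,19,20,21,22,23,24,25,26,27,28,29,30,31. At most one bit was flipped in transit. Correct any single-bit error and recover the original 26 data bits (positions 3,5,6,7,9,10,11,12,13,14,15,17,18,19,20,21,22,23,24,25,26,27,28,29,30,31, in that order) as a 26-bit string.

s1: b1⊕b3⊕b5⊕b7⊕b9⊕b11⊕b13⊕b15⊕b17⊕b19⊕b21⊕b23⊕b25⊕b27⊕b29⊕b31 = 1⊕0⊕0⊕1⊕0⊕1⊕1⊕1⊕1⊕1⊕1⊕1⊕1⊕0⊕0⊕0 = 0
s2: b2⊕b3⊕b6⊕b7⊕b10⊕b11⊕b14⊕b15⊕b18⊕b19⊕b22⊕b23⊕b26⊕b27⊕b30⊕b31 = 0⊕0⊕1⊕1⊕1⊕1⊕1⊕1⊕1⊕1⊕1⊕1⊕0⊕0⊕1⊕0 = 1
s4: b4⊕b5⊕b6⊕b7⊕b12⊕b13⊕b14⊕b15⊕b20⊕b21⊕b22⊕b23⊕b28⊕b29⊕b30⊕b31 = 1⊕0⊕1⊕1⊕1⊕1⊕1⊕1⊕0⊕1⊕1⊕1⊕1⊕0⊕1⊕0 = 0
s8: b8⊕b9⊕b10⊕b11⊕b12⊕b13⊕b14⊕b15⊕b24⊕b25⊕b26⊕b27⊕b28⊕b29⊕b30⊕b31 = 0⊕0⊕1⊕1⊕1⊕1⊕1⊕1⊕1⊕1⊕0⊕0⊕1⊕0⊕1⊕0 = 0
s16: b16⊕b17⊕b18⊕b19⊕b20⊕b21⊕b22⊕b23⊕b24⊕b25⊕b26⊕b27⊕b28⊕b29⊕b30⊕b31 = 0⊕1⊕1⊕1⊕0⊕1⊕1⊕1⊕1⊕1⊕0⊕0⊕1⊕0⊕1⊕0 = 0
Syndrome (s16...s1) = 00010 → position 2.
Flip bit 2: corrected codeword = 1101011001111110111011111001010
Data bits at positions 3,5,6,7,9,10,11,12,13,14,15,17,18,19,20,21,22,23,24,25,26,27,28,29,30,31: 00110111111111011111001010

00110111111111011111001010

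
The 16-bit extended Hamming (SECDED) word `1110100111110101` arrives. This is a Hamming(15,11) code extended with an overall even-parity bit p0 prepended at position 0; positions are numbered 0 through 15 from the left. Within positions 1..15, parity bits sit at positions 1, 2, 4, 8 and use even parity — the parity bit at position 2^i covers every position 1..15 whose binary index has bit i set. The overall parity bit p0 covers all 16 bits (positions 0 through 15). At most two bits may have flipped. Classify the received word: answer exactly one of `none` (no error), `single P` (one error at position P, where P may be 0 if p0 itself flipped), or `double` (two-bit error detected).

single 2

s1: b1⊕b3⊕b5⊕b7⊕b9⊕b11⊕b13⊕b15 = 1⊕0⊕0⊕1⊕1⊕1⊕1⊕1 = 0
s2: b2⊕b3⊕b6⊕b7⊕b10⊕b11⊕b14⊕b15 = 1⊕0⊕0⊕1⊕1⊕1⊕0⊕1 = 1
s4: b4⊕b5⊕b6⊕b7⊕b12⊕b13⊕b14⊕b15 = 1⊕0⊕0⊕1⊕0⊕1⊕0⊕1 = 0
s8: b8⊕b9⊕b10⊕b11⊕b12⊕b13⊕b14⊕b15 = 1⊕1⊕1⊕1⊕0⊕1⊕0⊕1 = 0
Syndrome (s8...s1) = 0010 → position 2.
Overall parity (XOR of all 16 bits, including p0): 1⊕1⊕1⊕0⊕1⊕0⊕0⊕1⊕1⊕1⊕1⊕1⊕0⊕1⊕0⊕1 = 1
Overall=1, syndrome position=2 → single-bit error at position 2.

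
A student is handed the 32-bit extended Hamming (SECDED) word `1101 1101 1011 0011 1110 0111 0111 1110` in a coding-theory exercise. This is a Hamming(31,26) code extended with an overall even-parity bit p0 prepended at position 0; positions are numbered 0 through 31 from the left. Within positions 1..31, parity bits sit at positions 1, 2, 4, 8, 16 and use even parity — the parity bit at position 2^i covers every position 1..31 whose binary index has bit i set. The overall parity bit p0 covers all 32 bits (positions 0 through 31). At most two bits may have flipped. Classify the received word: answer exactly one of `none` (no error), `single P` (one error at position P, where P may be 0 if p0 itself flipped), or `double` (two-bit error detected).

s1: b1⊕b3⊕b5⊕b7⊕b9⊕b11⊕b13⊕b15⊕b17⊕b19⊕b21⊕b23⊕b25⊕b27⊕b29⊕b31 = 1⊕1⊕1⊕1⊕0⊕1⊕0⊕1⊕1⊕0⊕1⊕1⊕1⊕1⊕1⊕0 = 0
s2: b2⊕b3⊕b6⊕b7⊕b10⊕b11⊕b14⊕b15⊕b18⊕b19⊕b22⊕b23⊕b26⊕b27⊕b30⊕b31 = 0⊕1⊕0⊕1⊕1⊕1⊕1⊕1⊕1⊕0⊕1⊕1⊕1⊕1⊕1⊕0 = 0
s4: b4⊕b5⊕b6⊕b7⊕b12⊕b13⊕b14⊕b15⊕b20⊕b21⊕b22⊕b23⊕b28⊕b29⊕b30⊕b31 = 1⊕1⊕0⊕1⊕0⊕0⊕1⊕1⊕0⊕1⊕1⊕1⊕1⊕1⊕1⊕0 = 1
s8: b8⊕b9⊕b10⊕b11⊕b12⊕b13⊕b14⊕b15⊕b24⊕b25⊕b26⊕b27⊕b28⊕b29⊕b30⊕b31 = 1⊕0⊕1⊕1⊕0⊕0⊕1⊕1⊕0⊕1⊕1⊕1⊕1⊕1⊕1⊕0 = 1
s16: b16⊕b17⊕b18⊕b19⊕b20⊕b21⊕b22⊕b23⊕b24⊕b25⊕b26⊕b27⊕b28⊕b29⊕b30⊕b31 = 1⊕1⊕1⊕0⊕0⊕1⊕1⊕1⊕0⊕1⊕1⊕1⊕1⊕1⊕1⊕0 = 0
Syndrome (s16...s1) = 01100 → position 12.
Overall parity (XOR of all 32 bits, including p0): 1⊕1⊕0⊕1⊕1⊕1⊕0⊕1⊕1⊕0⊕1⊕1⊕0⊕0⊕1⊕1⊕1⊕1⊕1⊕0⊕0⊕1⊕1⊕1⊕0⊕1⊕1⊕1⊕1⊕1⊕1⊕0 = 1
Overall=1, syndrome position=12 → single-bit error at position 12.

single 12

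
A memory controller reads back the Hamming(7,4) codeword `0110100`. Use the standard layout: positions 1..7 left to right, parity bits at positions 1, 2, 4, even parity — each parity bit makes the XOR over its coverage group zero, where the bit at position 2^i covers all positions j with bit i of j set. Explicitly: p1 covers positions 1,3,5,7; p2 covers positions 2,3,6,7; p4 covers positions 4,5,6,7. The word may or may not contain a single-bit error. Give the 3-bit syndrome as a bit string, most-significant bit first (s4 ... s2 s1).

s1: b1⊕b3⊕b5⊕b7 = 0⊕1⊕1⊕0 = 0
s2: b2⊕b3⊕b6⊕b7 = 1⊕1⊕0⊕0 = 0
s4: b4⊕b5⊕b6⊕b7 = 0⊕1⊕0⊕0 = 1
Syndrome (s4...s1) = 100 → position 4.

100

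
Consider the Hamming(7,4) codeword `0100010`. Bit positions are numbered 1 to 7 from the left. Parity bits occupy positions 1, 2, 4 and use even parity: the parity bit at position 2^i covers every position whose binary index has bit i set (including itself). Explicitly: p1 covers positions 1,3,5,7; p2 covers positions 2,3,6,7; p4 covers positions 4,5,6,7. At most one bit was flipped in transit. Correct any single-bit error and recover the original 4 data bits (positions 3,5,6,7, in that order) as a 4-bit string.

s1: b1⊕b3⊕b5⊕b7 = 0⊕0⊕0⊕0 = 0
s2: b2⊕b3⊕b6⊕b7 = 1⊕0⊕1⊕0 = 0
s4: b4⊕b5⊕b6⊕b7 = 0⊕0⊕1⊕0 = 1
Syndrome (s4...s1) = 100 → position 4.
Flip bit 4: corrected codeword = 0101010
Data bits at positions 3,5,6,7: 0010

0010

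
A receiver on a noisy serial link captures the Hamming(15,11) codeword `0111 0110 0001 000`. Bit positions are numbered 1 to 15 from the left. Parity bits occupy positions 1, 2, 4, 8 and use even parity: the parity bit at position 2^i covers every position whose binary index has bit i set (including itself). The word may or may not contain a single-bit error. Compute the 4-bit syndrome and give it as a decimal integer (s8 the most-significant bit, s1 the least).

8

s1: b1⊕b3⊕b5⊕b7⊕b9⊕b11⊕b13⊕b15 = 0⊕1⊕0⊕1⊕0⊕0⊕0⊕0 = 0
s2: b2⊕b3⊕b6⊕b7⊕b10⊕b11⊕b14⊕b15 = 1⊕1⊕1⊕1⊕0⊕0⊕0⊕0 = 0
s4: b4⊕b5⊕b6⊕b7⊕b12⊕b13⊕b14⊕b15 = 1⊕0⊕1⊕1⊕1⊕0⊕0⊕0 = 0
s8: b8⊕b9⊕b10⊕b11⊕b12⊕b13⊕b14⊕b15 = 0⊕0⊕0⊕0⊕1⊕0⊕0⊕0 = 1
Syndrome (s8...s1) = 1000 → position 8.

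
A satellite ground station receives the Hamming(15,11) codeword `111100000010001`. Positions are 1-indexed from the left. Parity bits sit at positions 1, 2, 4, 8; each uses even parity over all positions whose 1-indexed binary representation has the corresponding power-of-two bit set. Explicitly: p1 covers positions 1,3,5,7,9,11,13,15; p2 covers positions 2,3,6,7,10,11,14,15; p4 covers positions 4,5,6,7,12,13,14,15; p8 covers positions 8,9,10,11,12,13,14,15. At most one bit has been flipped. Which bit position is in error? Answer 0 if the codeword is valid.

s1: b1⊕b3⊕b5⊕b7⊕b9⊕b11⊕b13⊕b15 = 1⊕1⊕0⊕0⊕0⊕1⊕0⊕1 = 0
s2: b2⊕b3⊕b6⊕b7⊕b10⊕b11⊕b14⊕b15 = 1⊕1⊕0⊕0⊕0⊕1⊕0⊕1 = 0
s4: b4⊕b5⊕b6⊕b7⊕b12⊕b13⊕b14⊕b15 = 1⊕0⊕0⊕0⊕0⊕0⊕0⊕1 = 0
s8: b8⊕b9⊕b10⊕b11⊕b12⊕b13⊕b14⊕b15 = 0⊕0⊕0⊕1⊕0⊕0⊕0⊕1 = 0
Syndrome (s8...s1) = 0000 → position 0 (no error).

0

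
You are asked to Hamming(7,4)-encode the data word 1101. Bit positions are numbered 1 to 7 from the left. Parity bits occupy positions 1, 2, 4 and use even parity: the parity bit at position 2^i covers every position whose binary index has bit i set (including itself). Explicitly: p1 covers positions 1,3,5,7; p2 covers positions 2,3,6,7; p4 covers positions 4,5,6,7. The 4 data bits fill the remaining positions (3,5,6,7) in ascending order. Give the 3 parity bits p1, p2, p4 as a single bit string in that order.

100

Place data bits at non-power-of-two positions: b3=1, b5=1, b6=0, b7=1.
p1 = XOR of data positions {3,5,7} = 1⊕1⊕1 = 1
p2 = XOR of data positions {3,6,7} = 1⊕0⊕1 = 0
p4 = XOR of data positions {5,6,7} = 1⊕0⊕1 = 0
Parity bits p1,p2,p4 = 100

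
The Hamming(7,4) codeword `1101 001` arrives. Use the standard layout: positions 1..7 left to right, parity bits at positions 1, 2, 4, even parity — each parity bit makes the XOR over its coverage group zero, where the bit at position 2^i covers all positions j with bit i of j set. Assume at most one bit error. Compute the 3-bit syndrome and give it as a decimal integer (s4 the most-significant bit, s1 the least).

s1: b1⊕b3⊕b5⊕b7 = 1⊕0⊕0⊕1 = 0
s2: b2⊕b3⊕b6⊕b7 = 1⊕0⊕0⊕1 = 0
s4: b4⊕b5⊕b6⊕b7 = 1⊕0⊕0⊕1 = 0
Syndrome (s4...s1) = 000 → position 0 (no error).

0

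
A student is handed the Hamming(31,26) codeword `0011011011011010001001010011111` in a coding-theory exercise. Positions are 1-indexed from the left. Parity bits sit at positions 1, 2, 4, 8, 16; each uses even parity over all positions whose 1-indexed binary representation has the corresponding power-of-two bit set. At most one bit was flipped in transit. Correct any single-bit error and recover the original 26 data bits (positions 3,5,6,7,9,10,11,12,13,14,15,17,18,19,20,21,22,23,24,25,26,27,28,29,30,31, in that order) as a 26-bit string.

10111101001001001010011111

s1: b1⊕b3⊕b5⊕b7⊕b9⊕b11⊕b13⊕b15⊕b17⊕b19⊕b21⊕b23⊕b25⊕b27⊕b29⊕b31 = 0⊕1⊕0⊕1⊕1⊕0⊕1⊕1⊕0⊕1⊕0⊕0⊕0⊕1⊕1⊕1 = 1
s2: b2⊕b3⊕b6⊕b7⊕b10⊕b11⊕b14⊕b15⊕b18⊕b19⊕b22⊕b23⊕b26⊕b27⊕b30⊕b31 = 0⊕1⊕1⊕1⊕1⊕0⊕0⊕1⊕0⊕1⊕1⊕0⊕0⊕1⊕1⊕1 = 0
s4: b4⊕b5⊕b6⊕b7⊕b12⊕b13⊕b14⊕b15⊕b20⊕b21⊕b22⊕b23⊕b28⊕b29⊕b30⊕b31 = 1⊕0⊕1⊕1⊕1⊕1⊕0⊕1⊕0⊕0⊕1⊕0⊕1⊕1⊕1⊕1 = 1
s8: b8⊕b9⊕b10⊕b11⊕b12⊕b13⊕b14⊕b15⊕b24⊕b25⊕b26⊕b27⊕b28⊕b29⊕b30⊕b31 = 0⊕1⊕1⊕0⊕1⊕1⊕0⊕1⊕1⊕0⊕0⊕1⊕1⊕1⊕1⊕1 = 1
s16: b16⊕b17⊕b18⊕b19⊕b20⊕b21⊕b22⊕b23⊕b24⊕b25⊕b26⊕b27⊕b28⊕b29⊕b30⊕b31 = 0⊕0⊕0⊕1⊕0⊕0⊕1⊕0⊕1⊕0⊕0⊕1⊕1⊕1⊕1⊕1 = 0
Syndrome (s16...s1) = 01101 → position 13.
Flip bit 13: corrected codeword = 0011011011010010001001010011111
Data bits at positions 3,5,6,7,9,10,11,12,13,14,15,17,18,19,20,21,22,23,24,25,26,27,28,29,30,31: 10111101001001001010011111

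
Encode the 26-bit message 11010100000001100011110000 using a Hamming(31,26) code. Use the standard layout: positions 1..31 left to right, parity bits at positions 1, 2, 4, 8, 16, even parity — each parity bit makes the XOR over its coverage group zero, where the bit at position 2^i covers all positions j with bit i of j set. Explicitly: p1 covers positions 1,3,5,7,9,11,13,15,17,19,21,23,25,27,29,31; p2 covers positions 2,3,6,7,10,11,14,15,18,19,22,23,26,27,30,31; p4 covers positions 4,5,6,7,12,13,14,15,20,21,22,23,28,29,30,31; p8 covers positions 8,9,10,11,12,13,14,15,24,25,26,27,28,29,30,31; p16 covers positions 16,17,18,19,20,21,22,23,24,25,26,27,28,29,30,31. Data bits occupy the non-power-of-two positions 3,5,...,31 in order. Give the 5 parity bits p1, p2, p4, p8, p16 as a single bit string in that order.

00110

Place data bits at non-power-of-two positions: b3=1, b5=1, b6=0, b7=1, b9=0, b10=1, b11=0, b12=0, b13=0, b14=0, b15=0, b17=0, b18=0, b19=1, b20=1, b21=0, b22=0, b23=0, b24=1, b25=1, b26=1, b27=1, b28=0, b29=0, b30=0, b31=0.
p1 = XOR of data positions {3,5,7,9,11,13,15,17,19,21,23,25,27,29,31} = 1⊕1⊕1⊕0⊕0⊕0⊕0⊕0⊕1⊕0⊕0⊕1⊕1⊕0⊕0 = 0
p2 = XOR of data positions {3,6,7,10,11,14,15,18,19,22,23,26,27,30,31} = 1⊕0⊕1⊕1⊕0⊕0⊕0⊕0⊕1⊕0⊕0⊕1⊕1⊕0⊕0 = 0
p4 = XOR of data positions {5,6,7,12,13,14,15,20,21,22,23,28,29,30,31} = 1⊕0⊕1⊕0⊕0⊕0⊕0⊕1⊕0⊕0⊕0⊕0⊕0⊕0⊕0 = 1
p8 = XOR of data positions {9,10,11,12,13,14,15,24,25,26,27,28,29,30,31} = 0⊕1⊕0⊕0⊕0⊕0⊕0⊕1⊕1⊕1⊕1⊕0⊕0⊕0⊕0 = 1
p16 = XOR of data positions {17,18,19,20,21,22,23,24,25,26,27,28,29,30,31} = 0⊕0⊕1⊕1⊕0⊕0⊕0⊕1⊕1⊕1⊕1⊕0⊕0⊕0⊕0 = 0
Parity bits p1,p2,p4,p8,p16 = 00110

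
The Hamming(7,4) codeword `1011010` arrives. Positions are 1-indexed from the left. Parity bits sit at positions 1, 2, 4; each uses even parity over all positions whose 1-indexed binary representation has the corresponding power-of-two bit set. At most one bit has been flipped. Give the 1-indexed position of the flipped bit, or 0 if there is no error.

s1: b1⊕b3⊕b5⊕b7 = 1⊕1⊕0⊕0 = 0
s2: b2⊕b3⊕b6⊕b7 = 0⊕1⊕1⊕0 = 0
s4: b4⊕b5⊕b6⊕b7 = 1⊕0⊕1⊕0 = 0
Syndrome (s4...s1) = 000 → position 0 (no error).

0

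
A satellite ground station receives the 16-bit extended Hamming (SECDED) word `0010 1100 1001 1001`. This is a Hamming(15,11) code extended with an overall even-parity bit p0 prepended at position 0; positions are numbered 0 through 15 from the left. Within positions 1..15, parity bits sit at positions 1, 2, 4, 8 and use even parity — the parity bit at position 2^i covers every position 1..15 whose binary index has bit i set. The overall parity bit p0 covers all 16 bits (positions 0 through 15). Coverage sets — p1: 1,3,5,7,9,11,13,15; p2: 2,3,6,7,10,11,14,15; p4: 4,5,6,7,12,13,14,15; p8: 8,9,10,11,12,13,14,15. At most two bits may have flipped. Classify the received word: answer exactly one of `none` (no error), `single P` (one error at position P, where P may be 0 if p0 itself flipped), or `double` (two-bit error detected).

single 3

s1: b1⊕b3⊕b5⊕b7⊕b9⊕b11⊕b13⊕b15 = 0⊕0⊕1⊕0⊕0⊕1⊕0⊕1 = 1
s2: b2⊕b3⊕b6⊕b7⊕b10⊕b11⊕b14⊕b15 = 1⊕0⊕0⊕0⊕0⊕1⊕0⊕1 = 1
s4: b4⊕b5⊕b6⊕b7⊕b12⊕b13⊕b14⊕b15 = 1⊕1⊕0⊕0⊕1⊕0⊕0⊕1 = 0
s8: b8⊕b9⊕b10⊕b11⊕b12⊕b13⊕b14⊕b15 = 1⊕0⊕0⊕1⊕1⊕0⊕0⊕1 = 0
Syndrome (s8...s1) = 0011 → position 3.
Overall parity (XOR of all 16 bits, including p0): 0⊕0⊕1⊕0⊕1⊕1⊕0⊕0⊕1⊕0⊕0⊕1⊕1⊕0⊕0⊕1 = 1
Overall=1, syndrome position=3 → single-bit error at position 3.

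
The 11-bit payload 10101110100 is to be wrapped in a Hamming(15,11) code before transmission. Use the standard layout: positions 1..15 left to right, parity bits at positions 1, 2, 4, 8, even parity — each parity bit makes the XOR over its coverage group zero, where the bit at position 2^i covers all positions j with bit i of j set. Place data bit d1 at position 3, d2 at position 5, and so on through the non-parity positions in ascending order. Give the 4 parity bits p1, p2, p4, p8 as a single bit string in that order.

Place data bits at non-power-of-two positions: b3=1, b5=0, b6=1, b7=0, b9=1, b10=1, b11=1, b12=0, b13=1, b14=0, b15=0.
p1 = XOR of data positions {3,5,7,9,11,13,15} = 1⊕0⊕0⊕1⊕1⊕1⊕0 = 0
p2 = XOR of data positions {3,6,7,10,11,14,15} = 1⊕1⊕0⊕1⊕1⊕0⊕0 = 0
p4 = XOR of data positions {5,6,7,12,13,14,15} = 0⊕1⊕0⊕0⊕1⊕0⊕0 = 0
p8 = XOR of data positions {9,10,11,12,13,14,15} = 1⊕1⊕1⊕0⊕1⊕0⊕0 = 0
Parity bits p1,p2,p4,p8 = 0000

0000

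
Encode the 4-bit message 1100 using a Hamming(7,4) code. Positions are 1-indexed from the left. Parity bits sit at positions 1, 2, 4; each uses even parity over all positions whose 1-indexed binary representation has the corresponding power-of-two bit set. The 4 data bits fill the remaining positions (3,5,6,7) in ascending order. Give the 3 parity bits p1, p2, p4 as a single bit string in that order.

011

Place data bits at non-power-of-two positions: b3=1, b5=1, b6=0, b7=0.
p1 = XOR of data positions {3,5,7} = 1⊕1⊕0 = 0
p2 = XOR of data positions {3,6,7} = 1⊕0⊕0 = 1
p4 = XOR of data positions {5,6,7} = 1⊕0⊕0 = 1
Parity bits p1,p2,p4 = 011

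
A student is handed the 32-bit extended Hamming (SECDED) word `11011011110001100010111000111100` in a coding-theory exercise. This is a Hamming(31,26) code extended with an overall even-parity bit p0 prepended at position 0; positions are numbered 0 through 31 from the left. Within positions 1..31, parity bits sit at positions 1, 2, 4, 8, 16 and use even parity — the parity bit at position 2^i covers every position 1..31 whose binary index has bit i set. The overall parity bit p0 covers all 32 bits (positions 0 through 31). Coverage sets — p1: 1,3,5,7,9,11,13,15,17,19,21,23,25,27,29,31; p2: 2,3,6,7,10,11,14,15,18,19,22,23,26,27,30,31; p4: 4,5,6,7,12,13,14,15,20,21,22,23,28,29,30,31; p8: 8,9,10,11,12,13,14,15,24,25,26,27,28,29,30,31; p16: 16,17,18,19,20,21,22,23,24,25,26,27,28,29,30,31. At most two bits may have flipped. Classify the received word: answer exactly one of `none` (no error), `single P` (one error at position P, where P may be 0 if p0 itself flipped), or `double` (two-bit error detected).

none

s1: b1⊕b3⊕b5⊕b7⊕b9⊕b11⊕b13⊕b15⊕b17⊕b19⊕b21⊕b23⊕b25⊕b27⊕b29⊕b31 = 1⊕1⊕0⊕1⊕1⊕0⊕1⊕0⊕0⊕0⊕1⊕0⊕0⊕1⊕1⊕0 = 0
s2: b2⊕b3⊕b6⊕b7⊕b10⊕b11⊕b14⊕b15⊕b18⊕b19⊕b22⊕b23⊕b26⊕b27⊕b30⊕b31 = 0⊕1⊕1⊕1⊕0⊕0⊕1⊕0⊕1⊕0⊕1⊕0⊕1⊕1⊕0⊕0 = 0
s4: b4⊕b5⊕b6⊕b7⊕b12⊕b13⊕b14⊕b15⊕b20⊕b21⊕b22⊕b23⊕b28⊕b29⊕b30⊕b31 = 1⊕0⊕1⊕1⊕0⊕1⊕1⊕0⊕1⊕1⊕1⊕0⊕1⊕1⊕0⊕0 = 0
s8: b8⊕b9⊕b10⊕b11⊕b12⊕b13⊕b14⊕b15⊕b24⊕b25⊕b26⊕b27⊕b28⊕b29⊕b30⊕b31 = 1⊕1⊕0⊕0⊕0⊕1⊕1⊕0⊕0⊕0⊕1⊕1⊕1⊕1⊕0⊕0 = 0
s16: b16⊕b17⊕b18⊕b19⊕b20⊕b21⊕b22⊕b23⊕b24⊕b25⊕b26⊕b27⊕b28⊕b29⊕b30⊕b31 = 0⊕0⊕1⊕0⊕1⊕1⊕1⊕0⊕0⊕0⊕1⊕1⊕1⊕1⊕0⊕0 = 0
Syndrome (s16...s1) = 00000 → position 0 (no error).
Overall parity (XOR of all 32 bits, including p0): 1⊕1⊕0⊕1⊕1⊕0⊕1⊕1⊕1⊕1⊕0⊕0⊕0⊕1⊕1⊕0⊕0⊕0⊕1⊕0⊕1⊕1⊕1⊕0⊕0⊕0⊕1⊕1⊕1⊕1⊕0⊕0 = 0
Overall=0, syndrome position=0 → no error.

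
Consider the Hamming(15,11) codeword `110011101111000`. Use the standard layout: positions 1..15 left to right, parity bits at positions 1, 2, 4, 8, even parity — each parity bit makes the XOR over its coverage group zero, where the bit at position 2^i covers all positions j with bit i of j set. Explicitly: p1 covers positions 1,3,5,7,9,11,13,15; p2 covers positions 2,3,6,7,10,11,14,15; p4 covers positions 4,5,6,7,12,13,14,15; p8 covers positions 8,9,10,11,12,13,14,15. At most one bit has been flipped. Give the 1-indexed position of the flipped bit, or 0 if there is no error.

s1: b1⊕b3⊕b5⊕b7⊕b9⊕b11⊕b13⊕b15 = 1⊕0⊕1⊕1⊕1⊕1⊕0⊕0 = 1
s2: b2⊕b3⊕b6⊕b7⊕b10⊕b11⊕b14⊕b15 = 1⊕0⊕1⊕1⊕1⊕1⊕0⊕0 = 1
s4: b4⊕b5⊕b6⊕b7⊕b12⊕b13⊕b14⊕b15 = 0⊕1⊕1⊕1⊕1⊕0⊕0⊕0 = 0
s8: b8⊕b9⊕b10⊕b11⊕b12⊕b13⊕b14⊕b15 = 0⊕1⊕1⊕1⊕1⊕0⊕0⊕0 = 0
Syndrome (s8...s1) = 0011 → position 3.

3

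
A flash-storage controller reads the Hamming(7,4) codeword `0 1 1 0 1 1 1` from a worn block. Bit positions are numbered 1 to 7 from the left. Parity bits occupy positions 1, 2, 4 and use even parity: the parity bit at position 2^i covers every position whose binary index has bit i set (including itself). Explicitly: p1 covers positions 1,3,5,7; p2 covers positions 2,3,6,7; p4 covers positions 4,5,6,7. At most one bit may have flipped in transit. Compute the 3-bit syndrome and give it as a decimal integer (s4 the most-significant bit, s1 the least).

5

s1: b1⊕b3⊕b5⊕b7 = 0⊕1⊕1⊕1 = 1
s2: b2⊕b3⊕b6⊕b7 = 1⊕1⊕1⊕1 = 0
s4: b4⊕b5⊕b6⊕b7 = 0⊕1⊕1⊕1 = 1
Syndrome (s4...s1) = 101 → position 5.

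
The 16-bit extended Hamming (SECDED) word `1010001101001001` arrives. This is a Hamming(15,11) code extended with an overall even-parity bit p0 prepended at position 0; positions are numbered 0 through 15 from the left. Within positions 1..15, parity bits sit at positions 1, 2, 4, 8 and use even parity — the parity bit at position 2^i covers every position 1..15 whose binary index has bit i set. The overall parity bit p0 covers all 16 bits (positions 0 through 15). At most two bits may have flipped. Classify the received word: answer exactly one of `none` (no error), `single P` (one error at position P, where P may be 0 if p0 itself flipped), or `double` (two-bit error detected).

single 9

s1: b1⊕b3⊕b5⊕b7⊕b9⊕b11⊕b13⊕b15 = 0⊕0⊕0⊕1⊕1⊕0⊕0⊕1 = 1
s2: b2⊕b3⊕b6⊕b7⊕b10⊕b11⊕b14⊕b15 = 1⊕0⊕1⊕1⊕0⊕0⊕0⊕1 = 0
s4: b4⊕b5⊕b6⊕b7⊕b12⊕b13⊕b14⊕b15 = 0⊕0⊕1⊕1⊕1⊕0⊕0⊕1 = 0
s8: b8⊕b9⊕b10⊕b11⊕b12⊕b13⊕b14⊕b15 = 0⊕1⊕0⊕0⊕1⊕0⊕0⊕1 = 1
Syndrome (s8...s1) = 1001 → position 9.
Overall parity (XOR of all 16 bits, including p0): 1⊕0⊕1⊕0⊕0⊕0⊕1⊕1⊕0⊕1⊕0⊕0⊕1⊕0⊕0⊕1 = 1
Overall=1, syndrome position=9 → single-bit error at position 9.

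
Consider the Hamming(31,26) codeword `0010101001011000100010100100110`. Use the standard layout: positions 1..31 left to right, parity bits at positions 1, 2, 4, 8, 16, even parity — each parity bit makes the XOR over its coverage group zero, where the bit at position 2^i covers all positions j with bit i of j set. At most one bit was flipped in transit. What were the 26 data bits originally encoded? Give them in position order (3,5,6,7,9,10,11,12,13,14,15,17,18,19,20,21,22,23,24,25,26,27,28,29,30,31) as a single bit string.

s1: b1⊕b3⊕b5⊕b7⊕b9⊕b11⊕b13⊕b15⊕b17⊕b19⊕b21⊕b23⊕b25⊕b27⊕b29⊕b31 = 0⊕1⊕1⊕1⊕0⊕0⊕1⊕0⊕1⊕0⊕1⊕1⊕0⊕0⊕1⊕0 = 0
s2: b2⊕b3⊕b6⊕b7⊕b10⊕b11⊕b14⊕b15⊕b18⊕b19⊕b22⊕b23⊕b26⊕b27⊕b30⊕b31 = 0⊕1⊕0⊕1⊕1⊕0⊕0⊕0⊕0⊕0⊕0⊕1⊕1⊕0⊕1⊕0 = 0
s4: b4⊕b5⊕b6⊕b7⊕b12⊕b13⊕b14⊕b15⊕b20⊕b21⊕b22⊕b23⊕b28⊕b29⊕b30⊕b31 = 0⊕1⊕0⊕1⊕1⊕1⊕0⊕0⊕0⊕1⊕0⊕1⊕0⊕1⊕1⊕0 = 0
s8: b8⊕b9⊕b10⊕b11⊕b12⊕b13⊕b14⊕b15⊕b24⊕b25⊕b26⊕b27⊕b28⊕b29⊕b30⊕b31 = 0⊕0⊕1⊕0⊕1⊕1⊕0⊕0⊕0⊕0⊕1⊕0⊕0⊕1⊕1⊕0 = 0
s16: b16⊕b17⊕b18⊕b19⊕b20⊕b21⊕b22⊕b23⊕b24⊕b25⊕b26⊕b27⊕b28⊕b29⊕b30⊕b31 = 0⊕1⊕0⊕0⊕0⊕1⊕0⊕1⊕0⊕0⊕1⊕0⊕0⊕1⊕1⊕0 = 0
Syndrome (s16...s1) = 00000 → position 0 (no error).
No correction needed.
Data bits at positions 3,5,6,7,9,10,11,12,13,14,15,17,18,19,20,21,22,23,24,25,26,27,28,29,30,31: 11010101100100010100100110

11010101100100010100100110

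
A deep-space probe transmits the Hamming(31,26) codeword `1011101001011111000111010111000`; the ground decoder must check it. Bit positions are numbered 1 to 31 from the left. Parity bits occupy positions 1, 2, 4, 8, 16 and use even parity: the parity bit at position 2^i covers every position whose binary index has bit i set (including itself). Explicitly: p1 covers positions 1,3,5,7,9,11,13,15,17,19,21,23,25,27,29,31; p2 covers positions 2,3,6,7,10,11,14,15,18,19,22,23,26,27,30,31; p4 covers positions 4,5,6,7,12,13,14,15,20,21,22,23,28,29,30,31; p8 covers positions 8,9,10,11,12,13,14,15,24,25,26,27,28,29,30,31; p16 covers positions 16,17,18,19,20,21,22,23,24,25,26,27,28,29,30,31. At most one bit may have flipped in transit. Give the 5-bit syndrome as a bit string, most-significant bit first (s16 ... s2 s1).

01100

s1: b1⊕b3⊕b5⊕b7⊕b9⊕b11⊕b13⊕b15⊕b17⊕b19⊕b21⊕b23⊕b25⊕b27⊕b29⊕b31 = 1⊕1⊕1⊕1⊕0⊕0⊕1⊕1⊕0⊕0⊕1⊕0⊕0⊕1⊕0⊕0 = 0
s2: b2⊕b3⊕b6⊕b7⊕b10⊕b11⊕b14⊕b15⊕b18⊕b19⊕b22⊕b23⊕b26⊕b27⊕b30⊕b31 = 0⊕1⊕0⊕1⊕1⊕0⊕1⊕1⊕0⊕0⊕1⊕0⊕1⊕1⊕0⊕0 = 0
s4: b4⊕b5⊕b6⊕b7⊕b12⊕b13⊕b14⊕b15⊕b20⊕b21⊕b22⊕b23⊕b28⊕b29⊕b30⊕b31 = 1⊕1⊕0⊕1⊕1⊕1⊕1⊕1⊕1⊕1⊕1⊕0⊕1⊕0⊕0⊕0 = 1
s8: b8⊕b9⊕b10⊕b11⊕b12⊕b13⊕b14⊕b15⊕b24⊕b25⊕b26⊕b27⊕b28⊕b29⊕b30⊕b31 = 0⊕0⊕1⊕0⊕1⊕1⊕1⊕1⊕1⊕0⊕1⊕1⊕1⊕0⊕0⊕0 = 1
s16: b16⊕b17⊕b18⊕b19⊕b20⊕b21⊕b22⊕b23⊕b24⊕b25⊕b26⊕b27⊕b28⊕b29⊕b30⊕b31 = 1⊕0⊕0⊕0⊕1⊕1⊕1⊕0⊕1⊕0⊕1⊕1⊕1⊕0⊕0⊕0 = 0
Syndrome (s16...s1) = 01100 → position 12.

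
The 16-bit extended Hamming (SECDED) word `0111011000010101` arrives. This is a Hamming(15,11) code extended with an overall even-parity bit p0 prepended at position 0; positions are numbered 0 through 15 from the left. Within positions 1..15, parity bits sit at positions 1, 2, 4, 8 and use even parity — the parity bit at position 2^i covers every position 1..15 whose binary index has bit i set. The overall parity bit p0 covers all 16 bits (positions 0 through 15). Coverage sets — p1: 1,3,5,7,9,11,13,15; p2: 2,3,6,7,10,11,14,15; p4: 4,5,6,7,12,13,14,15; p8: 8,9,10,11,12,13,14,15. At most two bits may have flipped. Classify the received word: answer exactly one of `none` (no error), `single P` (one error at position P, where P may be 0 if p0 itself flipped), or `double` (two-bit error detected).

s1: b1⊕b3⊕b5⊕b7⊕b9⊕b11⊕b13⊕b15 = 1⊕1⊕1⊕0⊕0⊕1⊕1⊕1 = 0
s2: b2⊕b3⊕b6⊕b7⊕b10⊕b11⊕b14⊕b15 = 1⊕1⊕1⊕0⊕0⊕1⊕0⊕1 = 1
s4: b4⊕b5⊕b6⊕b7⊕b12⊕b13⊕b14⊕b15 = 0⊕1⊕1⊕0⊕0⊕1⊕0⊕1 = 0
s8: b8⊕b9⊕b10⊕b11⊕b12⊕b13⊕b14⊕b15 = 0⊕0⊕0⊕1⊕0⊕1⊕0⊕1 = 1
Syndrome (s8...s1) = 1010 → position 10.
Overall parity (XOR of all 16 bits, including p0): 0⊕1⊕1⊕1⊕0⊕1⊕1⊕0⊕0⊕0⊕0⊕1⊕0⊕1⊕0⊕1 = 0
Overall=0, syndrome position=10 → double-bit error detected (uncorrectable).

double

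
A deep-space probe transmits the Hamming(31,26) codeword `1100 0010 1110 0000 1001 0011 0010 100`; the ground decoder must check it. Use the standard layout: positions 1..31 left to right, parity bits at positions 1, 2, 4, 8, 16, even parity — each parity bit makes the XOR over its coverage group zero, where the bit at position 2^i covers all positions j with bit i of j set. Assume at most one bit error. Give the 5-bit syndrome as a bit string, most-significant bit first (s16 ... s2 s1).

00000

s1: b1⊕b3⊕b5⊕b7⊕b9⊕b11⊕b13⊕b15⊕b17⊕b19⊕b21⊕b23⊕b25⊕b27⊕b29⊕b31 = 1⊕0⊕0⊕1⊕1⊕1⊕0⊕0⊕1⊕0⊕0⊕1⊕0⊕1⊕1⊕0 = 0
s2: b2⊕b3⊕b6⊕b7⊕b10⊕b11⊕b14⊕b15⊕b18⊕b19⊕b22⊕b23⊕b26⊕b27⊕b30⊕b31 = 1⊕0⊕0⊕1⊕1⊕1⊕0⊕0⊕0⊕0⊕0⊕1⊕0⊕1⊕0⊕0 = 0
s4: b4⊕b5⊕b6⊕b7⊕b12⊕b13⊕b14⊕b15⊕b20⊕b21⊕b22⊕b23⊕b28⊕b29⊕b30⊕b31 = 0⊕0⊕0⊕1⊕0⊕0⊕0⊕0⊕1⊕0⊕0⊕1⊕0⊕1⊕0⊕0 = 0
s8: b8⊕b9⊕b10⊕b11⊕b12⊕b13⊕b14⊕b15⊕b24⊕b25⊕b26⊕b27⊕b28⊕b29⊕b30⊕b31 = 0⊕1⊕1⊕1⊕0⊕0⊕0⊕0⊕1⊕0⊕0⊕1⊕0⊕1⊕0⊕0 = 0
s16: b16⊕b17⊕b18⊕b19⊕b20⊕b21⊕b22⊕b23⊕b24⊕b25⊕b26⊕b27⊕b28⊕b29⊕b30⊕b31 = 0⊕1⊕0⊕0⊕1⊕0⊕0⊕1⊕1⊕0⊕0⊕1⊕0⊕1⊕0⊕0 = 0
Syndrome (s16...s1) = 00000 → position 0 (no error).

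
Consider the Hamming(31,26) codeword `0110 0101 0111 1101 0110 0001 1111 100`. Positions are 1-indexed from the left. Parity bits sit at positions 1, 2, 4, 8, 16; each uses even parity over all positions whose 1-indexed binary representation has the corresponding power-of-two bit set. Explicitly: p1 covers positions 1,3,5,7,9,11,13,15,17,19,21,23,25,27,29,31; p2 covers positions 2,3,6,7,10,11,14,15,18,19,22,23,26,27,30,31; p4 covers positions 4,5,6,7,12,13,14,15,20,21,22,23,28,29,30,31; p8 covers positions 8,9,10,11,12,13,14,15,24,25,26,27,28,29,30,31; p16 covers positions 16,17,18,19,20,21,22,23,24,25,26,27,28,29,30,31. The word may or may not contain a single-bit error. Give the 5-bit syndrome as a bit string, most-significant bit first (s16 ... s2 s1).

10001

s1: b1⊕b3⊕b5⊕b7⊕b9⊕b11⊕b13⊕b15⊕b17⊕b19⊕b21⊕b23⊕b25⊕b27⊕b29⊕b31 = 0⊕1⊕0⊕0⊕0⊕1⊕1⊕0⊕0⊕1⊕0⊕0⊕1⊕1⊕1⊕0 = 1
s2: b2⊕b3⊕b6⊕b7⊕b10⊕b11⊕b14⊕b15⊕b18⊕b19⊕b22⊕b23⊕b26⊕b27⊕b30⊕b31 = 1⊕1⊕1⊕0⊕1⊕1⊕1⊕0⊕1⊕1⊕0⊕0⊕1⊕1⊕0⊕0 = 0
s4: b4⊕b5⊕b6⊕b7⊕b12⊕b13⊕b14⊕b15⊕b20⊕b21⊕b22⊕b23⊕b28⊕b29⊕b30⊕b31 = 0⊕0⊕1⊕0⊕1⊕1⊕1⊕0⊕0⊕0⊕0⊕0⊕1⊕1⊕0⊕0 = 0
s8: b8⊕b9⊕b10⊕b11⊕b12⊕b13⊕b14⊕b15⊕b24⊕b25⊕b26⊕b27⊕b28⊕b29⊕b30⊕b31 = 1⊕0⊕1⊕1⊕1⊕1⊕1⊕0⊕1⊕1⊕1⊕1⊕1⊕1⊕0⊕0 = 0
s16: b16⊕b17⊕b18⊕b19⊕b20⊕b21⊕b22⊕b23⊕b24⊕b25⊕b26⊕b27⊕b28⊕b29⊕b30⊕b31 = 1⊕0⊕1⊕1⊕0⊕0⊕0⊕0⊕1⊕1⊕1⊕1⊕1⊕1⊕0⊕0 = 1
Syndrome (s16...s1) = 10001 → position 17.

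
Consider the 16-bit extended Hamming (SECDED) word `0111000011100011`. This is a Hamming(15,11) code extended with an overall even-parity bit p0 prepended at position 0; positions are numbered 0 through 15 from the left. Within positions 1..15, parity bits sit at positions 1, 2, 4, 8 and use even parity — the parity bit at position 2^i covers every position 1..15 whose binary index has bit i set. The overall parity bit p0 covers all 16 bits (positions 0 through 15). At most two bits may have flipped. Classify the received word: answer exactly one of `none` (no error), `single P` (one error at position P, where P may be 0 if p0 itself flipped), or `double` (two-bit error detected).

s1: b1⊕b3⊕b5⊕b7⊕b9⊕b11⊕b13⊕b15 = 1⊕1⊕0⊕0⊕1⊕0⊕0⊕1 = 0
s2: b2⊕b3⊕b6⊕b7⊕b10⊕b11⊕b14⊕b15 = 1⊕1⊕0⊕0⊕1⊕0⊕1⊕1 = 1
s4: b4⊕b5⊕b6⊕b7⊕b12⊕b13⊕b14⊕b15 = 0⊕0⊕0⊕0⊕0⊕0⊕1⊕1 = 0
s8: b8⊕b9⊕b10⊕b11⊕b12⊕b13⊕b14⊕b15 = 1⊕1⊕1⊕0⊕0⊕0⊕1⊕1 = 1
Syndrome (s8...s1) = 1010 → position 10.
Overall parity (XOR of all 16 bits, including p0): 0⊕1⊕1⊕1⊕0⊕0⊕0⊕0⊕1⊕1⊕1⊕0⊕0⊕0⊕1⊕1 = 0
Overall=0, syndrome position=10 → double-bit error detected (uncorrectable).

double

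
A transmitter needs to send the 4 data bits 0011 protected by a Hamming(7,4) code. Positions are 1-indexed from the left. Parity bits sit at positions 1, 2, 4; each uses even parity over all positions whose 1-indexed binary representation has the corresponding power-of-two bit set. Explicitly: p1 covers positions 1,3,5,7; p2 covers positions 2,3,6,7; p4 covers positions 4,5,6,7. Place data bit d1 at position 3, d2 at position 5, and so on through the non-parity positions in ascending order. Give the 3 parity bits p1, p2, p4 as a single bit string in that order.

100

Place data bits at non-power-of-two positions: b3=0, b5=0, b6=1, b7=1.
p1 = XOR of data positions {3,5,7} = 0⊕0⊕1 = 1
p2 = XOR of data positions {3,6,7} = 0⊕1⊕1 = 0
p4 = XOR of data positions {5,6,7} = 0⊕1⊕1 = 0
Parity bits p1,p2,p4 = 100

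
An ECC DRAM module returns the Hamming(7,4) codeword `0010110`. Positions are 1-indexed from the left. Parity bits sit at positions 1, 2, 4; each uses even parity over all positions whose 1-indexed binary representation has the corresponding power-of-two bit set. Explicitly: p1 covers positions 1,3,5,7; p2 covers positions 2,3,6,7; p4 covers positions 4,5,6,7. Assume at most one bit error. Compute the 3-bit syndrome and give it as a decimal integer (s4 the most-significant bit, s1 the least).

0

s1: b1⊕b3⊕b5⊕b7 = 0⊕1⊕1⊕0 = 0
s2: b2⊕b3⊕b6⊕b7 = 0⊕1⊕1⊕0 = 0
s4: b4⊕b5⊕b6⊕b7 = 0⊕1⊕1⊕0 = 0
Syndrome (s4...s1) = 000 → position 0 (no error).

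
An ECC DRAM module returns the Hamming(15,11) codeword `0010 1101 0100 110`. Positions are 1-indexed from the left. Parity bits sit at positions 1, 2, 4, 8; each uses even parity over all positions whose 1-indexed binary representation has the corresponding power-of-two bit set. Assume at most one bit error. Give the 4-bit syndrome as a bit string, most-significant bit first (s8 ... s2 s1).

s1: b1⊕b3⊕b5⊕b7⊕b9⊕b11⊕b13⊕b15 = 0⊕1⊕1⊕0⊕0⊕0⊕1⊕0 = 1
s2: b2⊕b3⊕b6⊕b7⊕b10⊕b11⊕b14⊕b15 = 0⊕1⊕1⊕0⊕1⊕0⊕1⊕0 = 0
s4: b4⊕b5⊕b6⊕b7⊕b12⊕b13⊕b14⊕b15 = 0⊕1⊕1⊕0⊕0⊕1⊕1⊕0 = 0
s8: b8⊕b9⊕b10⊕b11⊕b12⊕b13⊕b14⊕b15 = 1⊕0⊕1⊕0⊕0⊕1⊕1⊕0 = 0
Syndrome (s8...s1) = 0001 → position 1.

0001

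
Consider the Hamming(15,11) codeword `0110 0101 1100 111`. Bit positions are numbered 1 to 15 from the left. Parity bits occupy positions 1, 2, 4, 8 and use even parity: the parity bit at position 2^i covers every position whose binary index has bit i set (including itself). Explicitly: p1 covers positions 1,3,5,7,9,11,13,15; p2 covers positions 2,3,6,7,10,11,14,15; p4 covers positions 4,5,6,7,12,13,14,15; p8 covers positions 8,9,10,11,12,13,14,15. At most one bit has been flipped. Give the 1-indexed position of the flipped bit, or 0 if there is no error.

0

s1: b1⊕b3⊕b5⊕b7⊕b9⊕b11⊕b13⊕b15 = 0⊕1⊕0⊕0⊕1⊕0⊕1⊕1 = 0
s2: b2⊕b3⊕b6⊕b7⊕b10⊕b11⊕b14⊕b15 = 1⊕1⊕1⊕0⊕1⊕0⊕1⊕1 = 0
s4: b4⊕b5⊕b6⊕b7⊕b12⊕b13⊕b14⊕b15 = 0⊕0⊕1⊕0⊕0⊕1⊕1⊕1 = 0
s8: b8⊕b9⊕b10⊕b11⊕b12⊕b13⊕b14⊕b15 = 1⊕1⊕1⊕0⊕0⊕1⊕1⊕1 = 0
Syndrome (s8...s1) = 0000 → position 0 (no error).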